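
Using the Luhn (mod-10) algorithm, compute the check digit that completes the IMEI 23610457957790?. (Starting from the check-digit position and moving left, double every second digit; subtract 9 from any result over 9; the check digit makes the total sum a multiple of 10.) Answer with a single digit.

Partial digits right→left: 0 9 7 7 5 9 7 5 4 0 1 6 3 2
Double every second digit counting from the check-digit position (so the 1st, 3rd, 5th, ... of the partial from the right).
  doubled (with −9 where >9): 0 5 1 5 8 2 6 → sum 27
  kept as-is: 9 7 9 5 0 6 2 → sum 38
Total = 27 + 38 = 65.
Check digit = (10 − (65 mod 10)) mod 10 = 5.

5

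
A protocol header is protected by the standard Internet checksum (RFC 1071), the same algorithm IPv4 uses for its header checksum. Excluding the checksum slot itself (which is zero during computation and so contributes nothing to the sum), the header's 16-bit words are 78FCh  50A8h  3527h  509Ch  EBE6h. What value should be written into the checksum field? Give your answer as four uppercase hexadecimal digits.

C4B0

One's-complement addition (fold any carry out of bit 15 back into bit 0):
  0x78FC + 0x50A8 = 0x0C9A4
  0xC9A4 + 0x3527 = 0x0FECB
  0xFECB + 0x509C = 0x14F67 → wrap carry → 0x4F68
  0x4F68 + 0xEBE6 = 0x13B4E → wrap carry → 0x3B4F
One's-complement sum = 0x3B4F.
Checksum = ~0x3B4F & 0xFFFF = 0xC4B0.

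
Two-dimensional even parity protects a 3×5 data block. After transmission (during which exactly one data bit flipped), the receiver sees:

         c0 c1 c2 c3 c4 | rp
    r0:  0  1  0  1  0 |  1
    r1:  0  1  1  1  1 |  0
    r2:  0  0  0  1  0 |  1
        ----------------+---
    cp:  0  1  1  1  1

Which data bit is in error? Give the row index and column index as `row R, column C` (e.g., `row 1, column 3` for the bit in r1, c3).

Recompute each row's even parity and compare to rp:
  r0: data parity 0, sent rp 1 → mismatch
  r1: data parity 0, sent rp 0 → ok
  r2: data parity 1, sent rp 1 → ok
Recompute each column's even parity and compare to cp:
  c0: data parity 0, sent cp 0 → ok
  c1: data parity 0, sent cp 1 → mismatch
  c2: data parity 1, sent cp 1 → ok
  c3: data parity 1, sent cp 1 → ok
  c4: data parity 1, sent cp 1 → ok
Exactly one row (r0) and one column (c1) fail → the flipped bit is at their intersection.

row 0, column 1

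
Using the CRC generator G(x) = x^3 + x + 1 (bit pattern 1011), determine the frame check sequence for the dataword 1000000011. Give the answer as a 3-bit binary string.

010

Append 3 zeros: 1000000011000. Divide by 1011 (XOR where the leading bit is 1):
  pos 0: 1000 XOR 1011 = 0011
  pos 2: 1100 XOR 1011 = 0111
  pos 3: 1110 XOR 1011 = 0101
  pos 4: 1010 XOR 1011 = 0001
  pos 7: 1110 XOR 1011 = 0101
  pos 8: 1010 XOR 1011 = 0001
Remainder (last 3 bits) = 010. This is the CRC / FCS.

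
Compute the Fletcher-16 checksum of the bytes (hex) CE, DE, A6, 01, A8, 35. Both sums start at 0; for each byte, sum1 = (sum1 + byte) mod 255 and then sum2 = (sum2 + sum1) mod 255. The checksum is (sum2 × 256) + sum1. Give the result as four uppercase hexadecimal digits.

Running sums (mod 255):
  after byte 0 (CE): sum1=206, sum2=206
  after byte 1 (DE): sum1=173, sum2=124
  after byte 2 (A6): sum1=84, sum2=208
  after byte 3 (01): sum1=85, sum2=38
  after byte 4 (A8): sum1=253, sum2=36
  after byte 5 (35): sum1=51, sum2=87
Checksum = sum2·256 + sum1 = 87·256 + 51 = 22323 = 0x5733.

5733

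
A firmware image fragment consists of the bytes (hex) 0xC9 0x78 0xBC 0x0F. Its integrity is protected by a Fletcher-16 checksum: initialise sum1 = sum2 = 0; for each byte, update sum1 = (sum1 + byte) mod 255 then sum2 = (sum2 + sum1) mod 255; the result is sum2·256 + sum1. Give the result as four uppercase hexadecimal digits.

190E

Running sums (mod 255):
  after byte 0 (0xC9): sum1=201, sum2=201
  after byte 1 (0x78): sum1=66, sum2=12
  after byte 2 (0xBC): sum1=254, sum2=11
  after byte 3 (0x0F): sum1=14, sum2=25
Checksum = sum2·256 + sum1 = 25·256 + 14 = 6414 = 0x190E.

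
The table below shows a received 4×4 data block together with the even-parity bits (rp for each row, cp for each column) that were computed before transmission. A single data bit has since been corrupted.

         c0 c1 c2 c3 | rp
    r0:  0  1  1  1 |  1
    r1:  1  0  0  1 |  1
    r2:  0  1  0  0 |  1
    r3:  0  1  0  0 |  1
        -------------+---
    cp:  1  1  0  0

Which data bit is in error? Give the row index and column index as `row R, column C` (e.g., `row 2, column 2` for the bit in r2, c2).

Recompute each row's even parity and compare to rp:
  r0: data parity 1, sent rp 1 → ok
  r1: data parity 0, sent rp 1 → mismatch
  r2: data parity 1, sent rp 1 → ok
  r3: data parity 1, sent rp 1 → ok
Recompute each column's even parity and compare to cp:
  c0: data parity 1, sent cp 1 → ok
  c1: data parity 1, sent cp 1 → ok
  c2: data parity 1, sent cp 0 → mismatch
  c3: data parity 0, sent cp 0 → ok
Exactly one row (r1) and one column (c2) fail → the flipped bit is at their intersection.

row 1, column 2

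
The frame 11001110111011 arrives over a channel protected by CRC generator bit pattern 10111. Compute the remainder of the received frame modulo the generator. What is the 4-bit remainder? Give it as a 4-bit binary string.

0000

Modulo-2 division of 11001110111011 by 10111:
  pos 0: 11001 XOR 10111 = 01110
  pos 1: 11101 XOR 10111 = 01010
  pos 2: 10101 XOR 10111 = 00010
  pos 5: 10011 XOR 10111 = 00100
  pos 7: 10010 XOR 10111 = 00101
  pos 9: 10111 XOR 10111 = 00000
Remainder = 0000 (zero — the frame passes the CRC check).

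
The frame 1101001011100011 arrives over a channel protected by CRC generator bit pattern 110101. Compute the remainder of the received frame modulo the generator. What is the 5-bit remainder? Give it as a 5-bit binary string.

11100

Modulo-2 division of 1101001011100011 by 110101:
  pos 0: 110100 XOR 110101 = 000001
  pos 5: 110111 XOR 110101 = 000010
  pos 9: 100001 XOR 110101 = 010100
  pos 10: 101001 XOR 110101 = 011100
Remainder = 11100 (nonzero — an error is detected).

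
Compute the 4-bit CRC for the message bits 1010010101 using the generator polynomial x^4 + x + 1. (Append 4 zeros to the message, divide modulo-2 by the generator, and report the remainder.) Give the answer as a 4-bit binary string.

Append 4 zeros: 10100101010000. Divide by 10011 (XOR where the leading bit is 1):
  pos 0: 10100 XOR 10011 = 00111
  pos 2: 11110 XOR 10011 = 01101
  pos 3: 11011 XOR 10011 = 01000
  pos 4: 10000 XOR 10011 = 00011
  pos 7: 11100 XOR 10011 = 01111
  pos 8: 11110 XOR 10011 = 01101
  pos 9: 11010 XOR 10011 = 01001
Remainder (last 4 bits) = 1001. This is the CRC / FCS.

1001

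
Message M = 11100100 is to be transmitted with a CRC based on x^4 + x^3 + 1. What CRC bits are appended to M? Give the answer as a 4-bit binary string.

Append 4 zeros: 111001000000. Divide by 11001 (XOR where the leading bit is 1):
  pos 0: 11100 XOR 11001 = 00101
  pos 2: 10110 XOR 11001 = 01111
  pos 3: 11110 XOR 11001 = 00111
  pos 5: 11100 XOR 11001 = 00101
  pos 7: 10100 XOR 11001 = 01101
Remainder (last 4 bits) = 1101. This is the CRC / FCS.

1101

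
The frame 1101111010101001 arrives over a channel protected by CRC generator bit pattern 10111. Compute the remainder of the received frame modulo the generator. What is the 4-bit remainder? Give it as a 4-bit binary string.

Modulo-2 division of 1101111010101001 by 10111:
  pos 0: 11011 XOR 10111 = 01100
  pos 1: 11001 XOR 10111 = 01110
  pos 2: 11101 XOR 10111 = 01010
  pos 3: 10100 XOR 10111 = 00011
  pos 6: 11101 XOR 10111 = 01010
  pos 7: 10100 XOR 10111 = 00011
  pos 10: 11100 XOR 10111 = 01011
  pos 11: 10111 XOR 10111 = 00000
Remainder = 0000 (zero — the frame passes the CRC check).

0000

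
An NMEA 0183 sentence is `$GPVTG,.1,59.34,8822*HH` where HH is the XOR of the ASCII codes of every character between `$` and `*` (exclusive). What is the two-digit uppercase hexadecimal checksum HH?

44

XOR the ASCII codes of the payload characters:
  'G' = 0x47 → acc = 0x47
  'P' = 0x50 → acc = 0x17
  'V' = 0x56 → acc = 0x41
  'T' = 0x54 → acc = 0x15
  'G' = 0x47 → acc = 0x52
  ',' = 0x2C → acc = 0x7E
  '.' = 0x2E → acc = 0x50
  '1' = 0x31 → acc = 0x61
  ',' = 0x2C → acc = 0x4D
  '5' = 0x35 → acc = 0x78
  '9' = 0x39 → acc = 0x41
  '.' = 0x2E → acc = 0x6F
  '3' = 0x33 → acc = 0x5C
  '4' = 0x34 → acc = 0x68
  ',' = 0x2C → acc = 0x44
  '8' = 0x38 → acc = 0x7C
  '8' = 0x38 → acc = 0x44
  '2' = 0x32 → acc = 0x76
  '2' = 0x32 → acc = 0x44
Checksum = 0x44.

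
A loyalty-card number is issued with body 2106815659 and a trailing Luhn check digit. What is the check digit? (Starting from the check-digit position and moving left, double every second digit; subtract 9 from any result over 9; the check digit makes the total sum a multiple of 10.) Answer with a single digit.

1

Partial digits right→left: 9 5 6 5 1 8 6 0 1 2
Double every second digit counting from the check-digit position (so the 1st, 3rd, 5th, ... of the partial from the right).
  doubled (with −9 where >9): 9 3 2 3 2 → sum 19
  kept as-is: 5 5 8 0 2 → sum 20
Total = 19 + 20 = 39.
Check digit = (10 − (39 mod 10)) mod 10 = 1.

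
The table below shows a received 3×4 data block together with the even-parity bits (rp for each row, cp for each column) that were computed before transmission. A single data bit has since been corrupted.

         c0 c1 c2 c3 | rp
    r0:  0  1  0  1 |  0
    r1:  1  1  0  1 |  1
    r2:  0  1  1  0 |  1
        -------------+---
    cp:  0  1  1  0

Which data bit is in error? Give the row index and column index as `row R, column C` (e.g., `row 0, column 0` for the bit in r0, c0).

Recompute each row's even parity and compare to rp:
  r0: data parity 0, sent rp 0 → ok
  r1: data parity 1, sent rp 1 → ok
  r2: data parity 0, sent rp 1 → mismatch
Recompute each column's even parity and compare to cp:
  c0: data parity 1, sent cp 0 → mismatch
  c1: data parity 1, sent cp 1 → ok
  c2: data parity 1, sent cp 1 → ok
  c3: data parity 0, sent cp 0 → ok
Exactly one row (r2) and one column (c0) fail → the flipped bit is at their intersection.

row 2, column 0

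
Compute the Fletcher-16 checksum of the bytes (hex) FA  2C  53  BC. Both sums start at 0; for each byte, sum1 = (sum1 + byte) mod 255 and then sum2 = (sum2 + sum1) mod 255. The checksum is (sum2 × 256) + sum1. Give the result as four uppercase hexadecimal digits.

D337

Running sums (mod 255):
  after byte 0 (FA): sum1=250, sum2=250
  after byte 1 (2C): sum1=39, sum2=34
  after byte 2 (53): sum1=122, sum2=156
  after byte 3 (BC): sum1=55, sum2=211
Checksum = sum2·256 + sum1 = 211·256 + 55 = 54071 = 0xD337.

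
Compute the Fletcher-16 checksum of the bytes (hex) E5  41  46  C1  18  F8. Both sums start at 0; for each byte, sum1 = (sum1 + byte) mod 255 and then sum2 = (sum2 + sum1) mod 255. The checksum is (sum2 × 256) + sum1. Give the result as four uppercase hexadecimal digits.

3140

Running sums (mod 255):
  after byte 0 (E5): sum1=229, sum2=229
  after byte 1 (41): sum1=39, sum2=13
  after byte 2 (46): sum1=109, sum2=122
  after byte 3 (C1): sum1=47, sum2=169
  after byte 4 (18): sum1=71, sum2=240
  after byte 5 (F8): sum1=64, sum2=49
Checksum = sum2·256 + sum1 = 49·256 + 64 = 12608 = 0x3140.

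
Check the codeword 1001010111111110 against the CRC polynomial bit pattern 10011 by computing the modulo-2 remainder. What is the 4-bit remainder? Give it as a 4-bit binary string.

Modulo-2 division of 1001010111111110 by 10011:
  pos 0: 10010 XOR 10011 = 00001
  pos 4: 11011 XOR 10011 = 01000
  pos 5: 10001 XOR 10011 = 00010
  pos 8: 10111 XOR 10011 = 00100
  pos 10: 10011 XOR 10011 = 00000
Remainder = 0000 (zero — the frame passes the CRC check).

0000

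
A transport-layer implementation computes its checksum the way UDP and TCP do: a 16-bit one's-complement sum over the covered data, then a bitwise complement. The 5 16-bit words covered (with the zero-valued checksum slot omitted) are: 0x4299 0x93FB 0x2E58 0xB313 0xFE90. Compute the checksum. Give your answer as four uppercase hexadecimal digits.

One's-complement addition (fold any carry out of bit 15 back into bit 0):
  0x4299 + 0x93FB = 0x0D694
  0xD694 + 0x2E58 = 0x104EC → wrap carry → 0x04ED
  0x04ED + 0xB313 = 0x0B800
  0xB800 + 0xFE90 = 0x1B690 → wrap carry → 0xB691
One's-complement sum = 0xB691.
Checksum = ~0xB691 & 0xFFFF = 0x496E.

496E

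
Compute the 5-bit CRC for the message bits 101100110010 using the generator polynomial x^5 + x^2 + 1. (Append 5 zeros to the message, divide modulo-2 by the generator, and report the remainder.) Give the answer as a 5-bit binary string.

Append 5 zeros: 10110011001000000. Divide by 100101 (XOR where the leading bit is 1):
  pos 0: 101100 XOR 100101 = 001001
  pos 2: 100111 XOR 100101 = 000010
  pos 6: 100010 XOR 100101 = 000111
  pos 9: 111000 XOR 100101 = 011101
  pos 10: 111010 XOR 100101 = 011111
  pos 11: 111110 XOR 100101 = 011011
Remainder (last 5 bits) = 11011. This is the CRC / FCS.

11011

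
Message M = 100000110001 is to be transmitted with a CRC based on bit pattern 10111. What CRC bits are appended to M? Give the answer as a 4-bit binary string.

0011

Append 4 zeros: 1000001100010000. Divide by 10111 (XOR where the leading bit is 1):
  pos 0: 10000 XOR 10111 = 00111
  pos 2: 11101 XOR 10111 = 01010
  pos 3: 10101 XOR 10111 = 00010
  pos 6: 10000 XOR 10111 = 00111
  pos 8: 11110 XOR 10111 = 01001
  pos 9: 10010 XOR 10111 = 00101
  pos 11: 10100 XOR 10111 = 00011
Remainder (last 4 bits) = 0011. This is the CRC / FCS.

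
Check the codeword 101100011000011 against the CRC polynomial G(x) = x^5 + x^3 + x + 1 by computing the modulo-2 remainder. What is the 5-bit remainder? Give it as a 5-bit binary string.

Modulo-2 division of 101100011000011 by 101011:
  pos 0: 101100 XOR 101011 = 000111
  pos 3: 111011 XOR 101011 = 010000
  pos 4: 100000 XOR 101011 = 001011
  pos 6: 101100 XOR 101011 = 000111
  pos 9: 111011 XOR 101011 = 010000
Remainder = 10000 (nonzero — an error is detected).

10000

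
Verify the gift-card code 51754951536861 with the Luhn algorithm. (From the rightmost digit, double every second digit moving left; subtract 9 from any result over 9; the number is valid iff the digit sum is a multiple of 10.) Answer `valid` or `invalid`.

From the right, keep odd positions and double even positions (subtract 9 from any doubled value over 9):
  doubled (positions 2,4,...): 3 3 1 1 8 5 1 → sum 22
  kept (positions 1,3,...): 1 8 3 1 9 5 1 → sum 28
Total = 50.
50 mod 10 = 0, so the number is valid.

valid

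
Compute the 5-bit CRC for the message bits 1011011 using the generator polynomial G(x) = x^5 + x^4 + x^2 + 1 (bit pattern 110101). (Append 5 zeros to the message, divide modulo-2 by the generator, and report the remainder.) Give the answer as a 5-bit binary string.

Append 5 zeros: 101101100000. Divide by 110101 (XOR where the leading bit is 1):
  pos 0: 101101 XOR 110101 = 011000
  pos 1: 110001 XOR 110101 = 000100
  pos 4: 100000 XOR 110101 = 010101
  pos 5: 101010 XOR 110101 = 011111
  pos 6: 111110 XOR 110101 = 001011
Remainder (last 5 bits) = 01011. This is the CRC / FCS.

01011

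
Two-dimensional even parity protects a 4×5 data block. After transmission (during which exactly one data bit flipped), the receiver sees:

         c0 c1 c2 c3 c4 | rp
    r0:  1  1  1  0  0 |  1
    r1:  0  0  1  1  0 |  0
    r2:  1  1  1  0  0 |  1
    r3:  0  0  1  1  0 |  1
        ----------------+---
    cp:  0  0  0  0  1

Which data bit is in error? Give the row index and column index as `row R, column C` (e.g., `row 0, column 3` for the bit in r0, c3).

row 3, column 4

Recompute each row's even parity and compare to rp:
  r0: data parity 1, sent rp 1 → ok
  r1: data parity 0, sent rp 0 → ok
  r2: data parity 1, sent rp 1 → ok
  r3: data parity 0, sent rp 1 → mismatch
Recompute each column's even parity and compare to cp:
  c0: data parity 0, sent cp 0 → ok
  c1: data parity 0, sent cp 0 → ok
  c2: data parity 0, sent cp 0 → ok
  c3: data parity 0, sent cp 0 → ok
  c4: data parity 0, sent cp 1 → mismatch
Exactly one row (r3) and one column (c4) fail → the flipped bit is at their intersection.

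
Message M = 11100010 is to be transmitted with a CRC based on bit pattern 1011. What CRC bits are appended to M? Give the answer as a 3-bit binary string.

Append 3 zeros: 11100010000. Divide by 1011 (XOR where the leading bit is 1):
  pos 0: 1110 XOR 1011 = 0101
  pos 1: 1010 XOR 1011 = 0001
  pos 4: 1010 XOR 1011 = 0001
  pos 7: 1000 XOR 1011 = 0011
Remainder (last 3 bits) = 011. This is the CRC / FCS.

011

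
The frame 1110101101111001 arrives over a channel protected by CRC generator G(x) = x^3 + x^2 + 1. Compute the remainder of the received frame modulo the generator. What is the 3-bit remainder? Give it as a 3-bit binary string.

Modulo-2 division of 1110101101111001 by 1101:
  pos 0: 1110 XOR 1101 = 0011
  pos 2: 1110 XOR 1101 = 0011
  pos 4: 1111 XOR 1101 = 0010
  pos 6: 1001 XOR 1101 = 0100
  pos 7: 1001 XOR 1101 = 0100
  pos 8: 1001 XOR 1101 = 0100
  pos 9: 1001 XOR 1101 = 0100
  pos 10: 1000 XOR 1101 = 0101
  pos 11: 1010 XOR 1101 = 0111
  pos 12: 1111 XOR 1101 = 0010
Remainder = 010 (nonzero — an error is detected).

010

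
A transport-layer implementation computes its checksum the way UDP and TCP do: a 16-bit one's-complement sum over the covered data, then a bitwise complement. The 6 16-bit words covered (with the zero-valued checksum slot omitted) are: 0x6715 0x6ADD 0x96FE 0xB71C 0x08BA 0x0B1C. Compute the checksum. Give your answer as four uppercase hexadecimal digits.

CC1B

One's-complement addition (fold any carry out of bit 15 back into bit 0):
  0x6715 + 0x6ADD = 0x0D1F2
  0xD1F2 + 0x96FE = 0x168F0 → wrap carry → 0x68F1
  0x68F1 + 0xB71C = 0x1200D → wrap carry → 0x200E
  0x200E + 0x08BA = 0x028C8
  0x28C8 + 0x0B1C = 0x033E4
One's-complement sum = 0x33E4.
Checksum = ~0x33E4 & 0xFFFF = 0xCC1B.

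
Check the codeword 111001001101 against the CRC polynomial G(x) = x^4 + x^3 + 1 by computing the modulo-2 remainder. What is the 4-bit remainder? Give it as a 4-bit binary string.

0000

Modulo-2 division of 111001001101 by 11001:
  pos 0: 11100 XOR 11001 = 00101
  pos 2: 10110 XOR 11001 = 01111
  pos 3: 11110 XOR 11001 = 00111
  pos 5: 11111 XOR 11001 = 00110
  pos 7: 11001 XOR 11001 = 00000
Remainder = 0000 (zero — the frame passes the CRC check).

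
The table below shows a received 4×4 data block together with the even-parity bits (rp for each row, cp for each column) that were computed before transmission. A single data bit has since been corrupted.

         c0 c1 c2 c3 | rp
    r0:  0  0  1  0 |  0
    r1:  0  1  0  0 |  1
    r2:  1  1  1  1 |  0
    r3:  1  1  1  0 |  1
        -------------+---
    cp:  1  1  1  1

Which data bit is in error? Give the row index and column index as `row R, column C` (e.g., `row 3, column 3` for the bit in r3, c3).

row 0, column 0

Recompute each row's even parity and compare to rp:
  r0: data parity 1, sent rp 0 → mismatch
  r1: data parity 1, sent rp 1 → ok
  r2: data parity 0, sent rp 0 → ok
  r3: data parity 1, sent rp 1 → ok
Recompute each column's even parity and compare to cp:
  c0: data parity 0, sent cp 1 → mismatch
  c1: data parity 1, sent cp 1 → ok
  c2: data parity 1, sent cp 1 → ok
  c3: data parity 1, sent cp 1 → ok
Exactly one row (r0) and one column (c0) fail → the flipped bit is at their intersection.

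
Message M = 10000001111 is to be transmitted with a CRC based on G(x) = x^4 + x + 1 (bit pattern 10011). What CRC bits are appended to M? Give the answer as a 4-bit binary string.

1011

Append 4 zeros: 100000011110000. Divide by 10011 (XOR where the leading bit is 1):
  pos 0: 10000 XOR 10011 = 00011
  pos 3: 11001 XOR 10011 = 01010
  pos 4: 10101 XOR 10011 = 00110
  pos 6: 11011 XOR 10011 = 01000
  pos 7: 10000 XOR 10011 = 00011
  pos 10: 11000 XOR 10011 = 01011
Remainder (last 4 bits) = 1011. This is the CRC / FCS.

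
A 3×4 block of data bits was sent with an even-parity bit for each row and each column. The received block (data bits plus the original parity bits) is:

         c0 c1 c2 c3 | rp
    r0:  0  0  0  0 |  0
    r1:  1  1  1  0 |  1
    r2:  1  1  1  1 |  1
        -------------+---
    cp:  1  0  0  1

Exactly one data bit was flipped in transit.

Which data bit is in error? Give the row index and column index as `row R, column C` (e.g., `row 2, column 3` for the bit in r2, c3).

row 2, column 0

Recompute each row's even parity and compare to rp:
  r0: data parity 0, sent rp 0 → ok
  r1: data parity 1, sent rp 1 → ok
  r2: data parity 0, sent rp 1 → mismatch
Recompute each column's even parity and compare to cp:
  c0: data parity 0, sent cp 1 → mismatch
  c1: data parity 0, sent cp 0 → ok
  c2: data parity 0, sent cp 0 → ok
  c3: data parity 1, sent cp 1 → ok
Exactly one row (r2) and one column (c0) fail → the flipped bit is at their intersection.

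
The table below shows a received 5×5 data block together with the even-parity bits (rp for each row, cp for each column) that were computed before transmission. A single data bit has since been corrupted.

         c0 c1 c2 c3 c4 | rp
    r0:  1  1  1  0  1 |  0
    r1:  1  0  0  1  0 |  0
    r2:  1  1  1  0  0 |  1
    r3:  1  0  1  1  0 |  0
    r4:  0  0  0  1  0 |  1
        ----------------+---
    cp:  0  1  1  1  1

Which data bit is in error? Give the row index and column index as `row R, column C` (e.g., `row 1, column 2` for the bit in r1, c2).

Recompute each row's even parity and compare to rp:
  r0: data parity 0, sent rp 0 → ok
  r1: data parity 0, sent rp 0 → ok
  r2: data parity 1, sent rp 1 → ok
  r3: data parity 1, sent rp 0 → mismatch
  r4: data parity 1, sent rp 1 → ok
Recompute each column's even parity and compare to cp:
  c0: data parity 0, sent cp 0 → ok
  c1: data parity 0, sent cp 1 → mismatch
  c2: data parity 1, sent cp 1 → ok
  c3: data parity 1, sent cp 1 → ok
  c4: data parity 1, sent cp 1 → ok
Exactly one row (r3) and one column (c1) fail → the flipped bit is at their intersection.

row 3, column 1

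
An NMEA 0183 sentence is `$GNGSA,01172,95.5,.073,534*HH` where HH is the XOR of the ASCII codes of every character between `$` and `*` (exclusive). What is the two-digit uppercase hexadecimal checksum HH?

56

XOR the ASCII codes of the payload characters:
  'G' = 0x47 → acc = 0x47
  'N' = 0x4E → acc = 0x09
  'G' = 0x47 → acc = 0x4E
  'S' = 0x53 → acc = 0x1D
  'A' = 0x41 → acc = 0x5C
  ',' = 0x2C → acc = 0x70
  '0' = 0x30 → acc = 0x40
  '1' = 0x31 → acc = 0x71
  '1' = 0x31 → acc = 0x40
  '7' = 0x37 → acc = 0x77
  '2' = 0x32 → acc = 0x45
  ',' = 0x2C → acc = 0x69
  '9' = 0x39 → acc = 0x50
  '5' = 0x35 → acc = 0x65
  '.' = 0x2E → acc = 0x4B
  '5' = 0x35 → acc = 0x7E
  ',' = 0x2C → acc = 0x52
  '.' = 0x2E → acc = 0x7C
  '0' = 0x30 → acc = 0x4C
  '7' = 0x37 → acc = 0x7B
  '3' = 0x33 → acc = 0x48
  ',' = 0x2C → acc = 0x64
  '5' = 0x35 → acc = 0x51
  '3' = 0x33 → acc = 0x62
  '4' = 0x34 → acc = 0x56
Checksum = 0x56.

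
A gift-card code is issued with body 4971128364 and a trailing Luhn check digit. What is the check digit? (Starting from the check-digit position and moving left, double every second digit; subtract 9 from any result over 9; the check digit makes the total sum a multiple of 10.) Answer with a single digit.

Partial digits right→left: 4 6 3 8 2 1 1 7 9 4
Double every second digit counting from the check-digit position (so the 1st, 3rd, 5th, ... of the partial from the right).
  doubled (with −9 where >9): 8 6 4 2 9 → sum 29
  kept as-is: 6 8 1 7 4 → sum 26
Total = 29 + 26 = 55.
Check digit = (10 − (55 mod 10)) mod 10 = 5.

5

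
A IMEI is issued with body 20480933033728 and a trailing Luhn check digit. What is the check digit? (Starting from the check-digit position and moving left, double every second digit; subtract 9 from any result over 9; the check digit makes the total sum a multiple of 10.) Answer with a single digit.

Partial digits right→left: 8 2 7 3 3 0 3 3 9 0 8 4 0 2
Double every second digit counting from the check-digit position (so the 1st, 3rd, 5th, ... of the partial from the right).
  doubled (with −9 where >9): 7 5 6 6 9 7 0 → sum 40
  kept as-is: 2 3 0 3 0 4 2 → sum 14
Total = 40 + 14 = 54.
Check digit = (10 − (54 mod 10)) mod 10 = 6.

6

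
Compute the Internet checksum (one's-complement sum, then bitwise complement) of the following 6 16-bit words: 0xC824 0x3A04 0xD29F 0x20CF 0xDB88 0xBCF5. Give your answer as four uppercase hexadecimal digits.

One's-complement addition (fold any carry out of bit 15 back into bit 0):
  0xC824 + 0x3A04 = 0x10228 → wrap carry → 0x0229
  0x0229 + 0xD29F = 0x0D4C8
  0xD4C8 + 0x20CF = 0x0F597
  0xF597 + 0xDB88 = 0x1D11F → wrap carry → 0xD120
  0xD120 + 0xBCF5 = 0x18E15 → wrap carry → 0x8E16
One's-complement sum = 0x8E16.
Checksum = ~0x8E16 & 0xFFFF = 0x71E9.

71E9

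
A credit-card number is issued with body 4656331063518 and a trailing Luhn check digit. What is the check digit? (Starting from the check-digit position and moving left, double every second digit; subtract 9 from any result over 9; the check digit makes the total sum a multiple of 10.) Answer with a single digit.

3

Partial digits right→left: 8 1 5 3 6 0 1 3 3 6 5 6 4
Double every second digit counting from the check-digit position (so the 1st, 3rd, 5th, ... of the partial from the right).
  doubled (with −9 where >9): 7 1 3 2 6 1 8 → sum 28
  kept as-is: 1 3 0 3 6 6 → sum 19
Total = 28 + 19 = 47.
Check digit = (10 − (47 mod 10)) mod 10 = 3.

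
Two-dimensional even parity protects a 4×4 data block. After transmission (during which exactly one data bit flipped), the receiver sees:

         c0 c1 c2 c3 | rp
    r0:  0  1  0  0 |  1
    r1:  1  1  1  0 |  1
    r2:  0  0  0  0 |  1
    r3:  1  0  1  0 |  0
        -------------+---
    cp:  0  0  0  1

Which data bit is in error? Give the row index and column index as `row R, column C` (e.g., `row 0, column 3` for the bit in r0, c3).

Recompute each row's even parity and compare to rp:
  r0: data parity 1, sent rp 1 → ok
  r1: data parity 1, sent rp 1 → ok
  r2: data parity 0, sent rp 1 → mismatch
  r3: data parity 0, sent rp 0 → ok
Recompute each column's even parity and compare to cp:
  c0: data parity 0, sent cp 0 → ok
  c1: data parity 0, sent cp 0 → ok
  c2: data parity 0, sent cp 0 → ok
  c3: data parity 0, sent cp 1 → mismatch
Exactly one row (r2) and one column (c3) fail → the flipped bit is at their intersection.

row 2, column 3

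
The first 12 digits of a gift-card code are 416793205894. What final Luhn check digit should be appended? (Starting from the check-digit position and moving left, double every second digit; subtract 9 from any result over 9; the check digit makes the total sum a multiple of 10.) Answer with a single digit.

7

Partial digits right→left: 4 9 8 5 0 2 3 9 7 6 1 4
Double every second digit counting from the check-digit position (so the 1st, 3rd, 5th, ... of the partial from the right).
  doubled (with −9 where >9): 8 7 0 6 5 2 → sum 28
  kept as-is: 9 5 2 9 6 4 → sum 35
Total = 28 + 35 = 63.
Check digit = (10 − (63 mod 10)) mod 10 = 7.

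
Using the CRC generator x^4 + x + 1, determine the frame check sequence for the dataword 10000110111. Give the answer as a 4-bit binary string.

Append 4 zeros: 100001101110000. Divide by 10011 (XOR where the leading bit is 1):
  pos 0: 10000 XOR 10011 = 00011
  pos 3: 11110 XOR 10011 = 01101
  pos 4: 11011 XOR 10011 = 01000
  pos 5: 10001 XOR 10011 = 00010
  pos 8: 10100 XOR 10011 = 00111
  pos 10: 11100 XOR 10011 = 01111
Remainder (last 4 bits) = 1111. This is the CRC / FCS.

1111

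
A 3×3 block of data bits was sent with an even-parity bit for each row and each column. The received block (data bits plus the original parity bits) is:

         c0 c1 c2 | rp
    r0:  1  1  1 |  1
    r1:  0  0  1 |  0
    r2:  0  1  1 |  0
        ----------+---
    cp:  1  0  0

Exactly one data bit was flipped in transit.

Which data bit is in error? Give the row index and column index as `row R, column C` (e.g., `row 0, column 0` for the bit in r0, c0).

Recompute each row's even parity and compare to rp:
  r0: data parity 1, sent rp 1 → ok
  r1: data parity 1, sent rp 0 → mismatch
  r2: data parity 0, sent rp 0 → ok
Recompute each column's even parity and compare to cp:
  c0: data parity 1, sent cp 1 → ok
  c1: data parity 0, sent cp 0 → ok
  c2: data parity 1, sent cp 0 → mismatch
Exactly one row (r1) and one column (c2) fail → the flipped bit is at their intersection.

row 1, column 2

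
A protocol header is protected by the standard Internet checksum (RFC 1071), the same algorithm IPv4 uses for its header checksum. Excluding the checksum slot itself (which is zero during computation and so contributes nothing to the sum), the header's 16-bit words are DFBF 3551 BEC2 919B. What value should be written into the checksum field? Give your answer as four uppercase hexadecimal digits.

9A90

One's-complement addition (fold any carry out of bit 15 back into bit 0):
  0xDFBF + 0x3551 = 0x11510 → wrap carry → 0x1511
  0x1511 + 0xBEC2 = 0x0D3D3
  0xD3D3 + 0x919B = 0x1656E → wrap carry → 0x656F
One's-complement sum = 0x656F.
Checksum = ~0x656F & 0xFFFF = 0x9A90.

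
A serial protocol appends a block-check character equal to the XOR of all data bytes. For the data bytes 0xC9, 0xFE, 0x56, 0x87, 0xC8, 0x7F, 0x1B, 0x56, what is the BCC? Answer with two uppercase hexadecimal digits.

XOR the bytes together:
  start with 0xC9
  0xC9 ⊕ 0xFE = 0x37
  0x37 ⊕ 0x56 = 0x61
  0x61 ⊕ 0x87 = 0xE6
  0xE6 ⊕ 0xC8 = 0x2E
  0x2E ⊕ 0x7F = 0x51
  0x51 ⊕ 0x1B = 0x4A
  0x4A ⊕ 0x56 = 0x1C

1C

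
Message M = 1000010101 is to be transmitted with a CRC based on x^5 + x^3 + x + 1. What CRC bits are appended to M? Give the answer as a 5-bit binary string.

00101

Append 5 zeros: 100001010100000. Divide by 101011 (XOR where the leading bit is 1):
  pos 0: 100001 XOR 101011 = 001010
  pos 2: 101001 XOR 101011 = 000010
  pos 6: 100100 XOR 101011 = 001111
  pos 8: 111100 XOR 101011 = 010111
  pos 9: 101110 XOR 101011 = 000101
Remainder (last 5 bits) = 00101. This is the CRC / FCS.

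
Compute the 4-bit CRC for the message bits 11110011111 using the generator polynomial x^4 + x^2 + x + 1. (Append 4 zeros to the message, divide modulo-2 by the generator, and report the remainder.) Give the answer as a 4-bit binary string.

Append 4 zeros: 111100111110000. Divide by 10111 (XOR where the leading bit is 1):
  pos 0: 11110 XOR 10111 = 01001
  pos 1: 10010 XOR 10111 = 00101
  pos 3: 10111 XOR 10111 = 00000
  pos 8: 11100 XOR 10111 = 01011
  pos 9: 10110 XOR 10111 = 00001
Remainder (last 4 bits) = 0010. This is the CRC / FCS.

0010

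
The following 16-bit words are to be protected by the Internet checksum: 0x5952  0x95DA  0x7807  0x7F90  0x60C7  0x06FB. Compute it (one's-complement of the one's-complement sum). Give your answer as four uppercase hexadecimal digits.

One's-complement addition (fold any carry out of bit 15 back into bit 0):
  0x5952 + 0x95DA = 0x0EF2C
  0xEF2C + 0x7807 = 0x16733 → wrap carry → 0x6734
  0x6734 + 0x7F90 = 0x0E6C4
  0xE6C4 + 0x60C7 = 0x1478B → wrap carry → 0x478C
  0x478C + 0x06FB = 0x04E87
One's-complement sum = 0x4E87.
Checksum = ~0x4E87 & 0xFFFF = 0xB178.

B178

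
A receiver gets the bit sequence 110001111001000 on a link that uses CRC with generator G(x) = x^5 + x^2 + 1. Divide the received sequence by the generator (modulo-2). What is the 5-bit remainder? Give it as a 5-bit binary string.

00000

Modulo-2 division of 110001111001000 by 100101:
  pos 0: 110001 XOR 100101 = 010100
  pos 1: 101001 XOR 100101 = 001100
  pos 3: 110011 XOR 100101 = 010110
  pos 4: 101100 XOR 100101 = 001001
  pos 6: 100101 XOR 100101 = 000000
Remainder = 00000 (zero — the frame passes the CRC check).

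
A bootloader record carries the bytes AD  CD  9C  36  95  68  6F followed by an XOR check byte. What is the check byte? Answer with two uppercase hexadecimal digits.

58

XOR the bytes together:
  start with 0xAD
  0xAD ⊕ 0xCD = 0x60
  0x60 ⊕ 0x9C = 0xFC
  0xFC ⊕ 0x36 = 0xCA
  0xCA ⊕ 0x95 = 0x5F
  0x5F ⊕ 0x68 = 0x37
  0x37 ⊕ 0x6F = 0x58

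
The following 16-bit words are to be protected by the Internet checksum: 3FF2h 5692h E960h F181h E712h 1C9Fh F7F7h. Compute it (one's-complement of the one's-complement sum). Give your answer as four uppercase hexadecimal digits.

One's-complement addition (fold any carry out of bit 15 back into bit 0):
  0x3FF2 + 0x5692 = 0x09684
  0x9684 + 0xE960 = 0x17FE4 → wrap carry → 0x7FE5
  0x7FE5 + 0xF181 = 0x17166 → wrap carry → 0x7167
  0x7167 + 0xE712 = 0x15879 → wrap carry → 0x587A
  0x587A + 0x1C9F = 0x07519
  0x7519 + 0xF7F7 = 0x16D10 → wrap carry → 0x6D11
One's-complement sum = 0x6D11.
Checksum = ~0x6D11 & 0xFFFF = 0x92EE.

92EE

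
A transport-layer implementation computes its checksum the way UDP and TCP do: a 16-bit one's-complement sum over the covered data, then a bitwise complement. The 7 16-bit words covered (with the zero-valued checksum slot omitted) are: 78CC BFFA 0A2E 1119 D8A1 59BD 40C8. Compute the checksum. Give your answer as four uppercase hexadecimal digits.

One's-complement addition (fold any carry out of bit 15 back into bit 0):
  0x78CC + 0xBFFA = 0x138C6 → wrap carry → 0x38C7
  0x38C7 + 0x0A2E = 0x042F5
  0x42F5 + 0x1119 = 0x0540E
  0x540E + 0xD8A1 = 0x12CAF → wrap carry → 0x2CB0
  0x2CB0 + 0x59BD = 0x0866D
  0x866D + 0x40C8 = 0x0C735
One's-complement sum = 0xC735.
Checksum = ~0xC735 & 0xFFFF = 0x38CA.

38CA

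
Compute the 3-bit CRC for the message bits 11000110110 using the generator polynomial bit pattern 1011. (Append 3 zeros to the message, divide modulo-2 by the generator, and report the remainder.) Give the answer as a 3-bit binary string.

000

Append 3 zeros: 11000110110000. Divide by 1011 (XOR where the leading bit is 1):
  pos 0: 1100 XOR 1011 = 0111
  pos 1: 1110 XOR 1011 = 0101
  pos 2: 1011 XOR 1011 = 0000
  pos 6: 1011 XOR 1011 = 0000
Remainder (last 3 bits) = 000. This is the CRC / FCS.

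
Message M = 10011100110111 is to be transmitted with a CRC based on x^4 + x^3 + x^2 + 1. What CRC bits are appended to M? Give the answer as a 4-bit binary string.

Append 4 zeros: 100111001101110000. Divide by 11101 (XOR where the leading bit is 1):
  pos 0: 10011 XOR 11101 = 01110
  pos 1: 11101 XOR 11101 = 00000
  pos 8: 11011 XOR 11101 = 00110
  pos 10: 11010 XOR 11101 = 00111
  pos 12: 11100 XOR 11101 = 00001
Remainder (last 4 bits) = 0010. This is the CRC / FCS.

0010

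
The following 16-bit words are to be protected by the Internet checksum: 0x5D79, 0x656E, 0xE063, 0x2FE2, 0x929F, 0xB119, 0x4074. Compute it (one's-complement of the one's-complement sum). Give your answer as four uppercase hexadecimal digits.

A8A4

One's-complement addition (fold any carry out of bit 15 back into bit 0):
  0x5D79 + 0x656E = 0x0C2E7
  0xC2E7 + 0xE063 = 0x1A34A → wrap carry → 0xA34B
  0xA34B + 0x2FE2 = 0x0D32D
  0xD32D + 0x929F = 0x165CC → wrap carry → 0x65CD
  0x65CD + 0xB119 = 0x116E6 → wrap carry → 0x16E7
  0x16E7 + 0x4074 = 0x0575B
One's-complement sum = 0x575B.
Checksum = ~0x575B & 0xFFFF = 0xA8A4.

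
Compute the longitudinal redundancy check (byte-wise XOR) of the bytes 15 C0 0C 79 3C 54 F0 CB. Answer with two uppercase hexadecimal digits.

XOR the bytes together:
  start with 0x15
  0x15 ⊕ 0xC0 = 0xD5
  0xD5 ⊕ 0x0C = 0xD9
  0xD9 ⊕ 0x79 = 0xA0
  0xA0 ⊕ 0x3C = 0x9C
  0x9C ⊕ 0x54 = 0xC8
  0xC8 ⊕ 0xF0 = 0x38
  0x38 ⊕ 0xCB = 0xF3

F3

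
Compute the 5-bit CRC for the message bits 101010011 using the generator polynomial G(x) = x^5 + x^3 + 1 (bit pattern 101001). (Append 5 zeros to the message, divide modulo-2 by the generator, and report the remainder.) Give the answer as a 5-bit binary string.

11100

Append 5 zeros: 10101001100000. Divide by 101001 (XOR where the leading bit is 1):
  pos 0: 101010 XOR 101001 = 000011
  pos 4: 110110 XOR 101001 = 011111
  pos 5: 111110 XOR 101001 = 010111
  pos 6: 101110 XOR 101001 = 000111
Remainder (last 5 bits) = 11100. This is the CRC / FCS.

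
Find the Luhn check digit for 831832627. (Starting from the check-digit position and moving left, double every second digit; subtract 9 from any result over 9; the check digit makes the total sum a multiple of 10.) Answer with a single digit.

Partial digits right→left: 7 2 6 2 3 8 1 3 8
Double every second digit counting from the check-digit position (so the 1st, 3rd, 5th, ... of the partial from the right).
  doubled (with −9 where >9): 5 3 6 2 7 → sum 23
  kept as-is: 2 2 8 3 → sum 15
Total = 23 + 15 = 38.
Check digit = (10 − (38 mod 10)) mod 10 = 2.

2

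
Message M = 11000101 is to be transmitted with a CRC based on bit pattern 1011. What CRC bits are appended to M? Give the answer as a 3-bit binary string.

011

Append 3 zeros: 11000101000. Divide by 1011 (XOR where the leading bit is 1):
  pos 0: 1100 XOR 1011 = 0111
  pos 1: 1110 XOR 1011 = 0101
  pos 2: 1011 XOR 1011 = 0000
  pos 7: 1000 XOR 1011 = 0011
Remainder (last 3 bits) = 011. This is the CRC / FCS.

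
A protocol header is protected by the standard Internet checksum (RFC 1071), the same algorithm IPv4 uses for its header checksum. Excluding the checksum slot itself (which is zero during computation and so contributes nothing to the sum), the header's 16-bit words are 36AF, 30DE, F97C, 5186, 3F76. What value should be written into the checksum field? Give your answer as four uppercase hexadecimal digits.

0DF9

One's-complement addition (fold any carry out of bit 15 back into bit 0):
  0x36AF + 0x30DE = 0x0678D
  0x678D + 0xF97C = 0x16109 → wrap carry → 0x610A
  0x610A + 0x5186 = 0x0B290
  0xB290 + 0x3F76 = 0x0F206
One's-complement sum = 0xF206.
Checksum = ~0xF206 & 0xFFFF = 0x0DF9.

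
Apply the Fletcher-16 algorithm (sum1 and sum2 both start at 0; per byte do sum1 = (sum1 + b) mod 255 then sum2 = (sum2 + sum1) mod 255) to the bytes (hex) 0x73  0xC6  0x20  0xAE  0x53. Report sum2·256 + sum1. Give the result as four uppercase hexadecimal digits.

6D5C

Running sums (mod 255):
  after byte 0 (0x73): sum1=115, sum2=115
  after byte 1 (0xC6): sum1=58, sum2=173
  after byte 2 (0x20): sum1=90, sum2=8
  after byte 3 (0xAE): sum1=9, sum2=17
  after byte 4 (0x53): sum1=92, sum2=109
Checksum = sum2·256 + sum1 = 109·256 + 92 = 27996 = 0x6D5C.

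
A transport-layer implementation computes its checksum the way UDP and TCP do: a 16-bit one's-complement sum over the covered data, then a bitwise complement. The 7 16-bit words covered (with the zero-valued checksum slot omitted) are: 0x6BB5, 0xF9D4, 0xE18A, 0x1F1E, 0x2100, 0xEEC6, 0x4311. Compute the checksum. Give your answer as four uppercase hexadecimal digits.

46F4

One's-complement addition (fold any carry out of bit 15 back into bit 0):
  0x6BB5 + 0xF9D4 = 0x16589 → wrap carry → 0x658A
  0x658A + 0xE18A = 0x14714 → wrap carry → 0x4715
  0x4715 + 0x1F1E = 0x06633
  0x6633 + 0x2100 = 0x08733
  0x8733 + 0xEEC6 = 0x175F9 → wrap carry → 0x75FA
  0x75FA + 0x4311 = 0x0B90B
One's-complement sum = 0xB90B.
Checksum = ~0xB90B & 0xFFFF = 0x46F4.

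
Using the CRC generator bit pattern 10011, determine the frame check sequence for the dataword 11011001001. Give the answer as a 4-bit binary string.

0101

Append 4 zeros: 110110010010000. Divide by 10011 (XOR where the leading bit is 1):
  pos 0: 11011 XOR 10011 = 01000
  pos 1: 10000 XOR 10011 = 00011
  pos 4: 11010 XOR 10011 = 01001
  pos 5: 10010 XOR 10011 = 00001
  pos 9: 11000 XOR 10011 = 01011
  pos 10: 10110 XOR 10011 = 00101
Remainder (last 4 bits) = 0101. This is the CRC / FCS.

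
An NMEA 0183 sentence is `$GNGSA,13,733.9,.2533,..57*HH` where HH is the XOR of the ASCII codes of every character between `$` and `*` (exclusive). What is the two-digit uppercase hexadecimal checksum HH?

55

XOR the ASCII codes of the payload characters:
  'G' = 0x47 → acc = 0x47
  'N' = 0x4E → acc = 0x09
  'G' = 0x47 → acc = 0x4E
  'S' = 0x53 → acc = 0x1D
  'A' = 0x41 → acc = 0x5C
  ',' = 0x2C → acc = 0x70
  '1' = 0x31 → acc = 0x41
  '3' = 0x33 → acc = 0x72
  ',' = 0x2C → acc = 0x5E
  '7' = 0x37 → acc = 0x69
  '3' = 0x33 → acc = 0x5A
  '3' = 0x33 → acc = 0x69
  '.' = 0x2E → acc = 0x47
  '9' = 0x39 → acc = 0x7E
  ',' = 0x2C → acc = 0x52
  '.' = 0x2E → acc = 0x7C
  '2' = 0x32 → acc = 0x4E
  '5' = 0x35 → acc = 0x7B
  '3' = 0x33 → acc = 0x48
  '3' = 0x33 → acc = 0x7B
  ',' = 0x2C → acc = 0x57
  '.' = 0x2E → acc = 0x79
  '.' = 0x2E → acc = 0x57
  '5' = 0x35 → acc = 0x62
  '7' = 0x37 → acc = 0x55
Checksum = 0x55.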